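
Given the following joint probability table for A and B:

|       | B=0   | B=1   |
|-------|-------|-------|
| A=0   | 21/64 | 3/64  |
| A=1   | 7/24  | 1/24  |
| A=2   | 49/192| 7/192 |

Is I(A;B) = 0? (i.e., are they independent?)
Marginal P(A) (row sums):
  P(A=0) = 21/64 + 3/64 = 3/8
  P(A=1) = 7/24 + 1/24 = 1/3
  P(A=2) = 49/192 + 7/192 = 7/24
Marginal P(B) (column sums):
  P(B=0) = 21/64 + 7/24 + 49/192 = 7/8
  P(B=1) = 3/64 + 1/24 + 7/192 = 1/8

A and B are independent iff P(A=i,B=j) = P(A=i)·P(B=j) for every cell.
  P(A=0)·P(B=0) = 3/8 × 7/8 = 21/64 = P(A=0,B=0) ✓
  P(A=0)·P(B=1) = 3/8 × 1/8 = 3/64 = P(A=0,B=1) ✓
  P(A=1)·P(B=0) = 1/3 × 7/8 = 7/24 = P(A=1,B=0) ✓
  P(A=1)·P(B=1) = 1/3 × 1/8 = 1/24 = P(A=1,B=1) ✓
  P(A=2)·P(B=0) = 7/24 × 7/8 = 49/192 = P(A=2,B=0) ✓
  P(A=2)·P(B=1) = 7/24 × 1/8 = 7/192 = P(A=2,B=1) ✓

Yes, A and B are independent: every cell factors, so I(A;B) = 0 bits.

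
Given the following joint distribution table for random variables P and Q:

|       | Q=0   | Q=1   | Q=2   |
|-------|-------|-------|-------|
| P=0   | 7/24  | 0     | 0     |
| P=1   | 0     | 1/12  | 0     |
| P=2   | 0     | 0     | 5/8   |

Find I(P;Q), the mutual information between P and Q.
Marginal P(P) (row sums):
  P(P=0) = 7/24 + 0 + 0 = 7/24
  P(P=1) = 0 + 1/12 + 0 = 1/12
  P(P=2) = 0 + 0 + 5/8 = 5/8
Marginal P(Q) (column sums):
  P(Q=0) = 7/24 + 0 + 0 = 7/24
  P(Q=1) = 0 + 1/12 + 0 = 1/12
  P(Q=2) = 0 + 0 + 5/8 = 5/8

H(P) = -[(7/24)·log₂(7/24) + (1/12)·log₂(1/12) + (5/8)·log₂(5/8)]
  = 0.5185 + 0.2987 + 0.4238
  = 1.2410 bits
H(Q) = -[(7/24)·log₂(7/24) + (1/12)·log₂(1/12) + (5/8)·log₂(5/8)]
  = 0.5185 + 0.2987 + 0.4238
  = 1.2410 bits
H(P,Q) = -[(7/24)·log₂(7/24) + (1/12)·log₂(1/12) + (5/8)·log₂(5/8)]
  = 0.5185 + 0.2987 + 0.4238
  = 1.2410 bits

I(P;Q) = H(P) + H(Q) - H(P,Q)
  = 1.2410 + 1.2410 - 1.2410
  = 1.2410 bits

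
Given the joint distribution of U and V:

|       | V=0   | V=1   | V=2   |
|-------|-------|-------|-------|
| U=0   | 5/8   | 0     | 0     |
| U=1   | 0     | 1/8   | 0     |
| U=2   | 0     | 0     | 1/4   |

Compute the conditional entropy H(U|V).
Marginal P(V) (column sums):
  P(V=0) = 5/8 + 0 + 0 = 5/8
  P(V=1) = 0 + 1/8 + 0 = 1/8
  P(V=2) = 0 + 0 + 1/4 = 1/4

H(U|V) = -Σ P(U,V)·log₂ P(U|V), where P(U|V) = P(U,V) / P(V)
  (cells with P(U,V) = 0 contribute 0)
  (U=0,V=0): P(U|V) = (5/8)/(5/8) = 1;  -(5/8)·log₂(1) = 0.0000
  (U=1,V=1): P(U|V) = (1/8)/(1/8) = 1;  -(1/8)·log₂(1) = 0.0000
  (U=2,V=2): P(U|V) = (1/4)/(1/4) = 1;  -(1/4)·log₂(1) = 0.0000
H(U|V) = 0.0000 + 0.0000 + 0.0000
  = 0.0000 bits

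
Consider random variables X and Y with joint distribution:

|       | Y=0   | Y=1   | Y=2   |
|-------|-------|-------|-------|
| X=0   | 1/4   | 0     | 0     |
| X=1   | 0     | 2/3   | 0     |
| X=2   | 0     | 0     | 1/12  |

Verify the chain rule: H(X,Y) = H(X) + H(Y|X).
Left side:
H(X,Y) = -[(1/4)·log₂(1/4) + (2/3)·log₂(2/3) + (1/12)·log₂(1/12)]
  = 0.5000 + 0.3900 + 0.2987
  = 1.1887 bits

Right side:
Marginal P(X) (row sums):
  P(X=0) = 1/4 + 0 + 0 = 1/4
  P(X=1) = 0 + 2/3 + 0 = 2/3
  P(X=2) = 0 + 0 + 1/12 = 1/12
H(X) = -[(1/4)·log₂(1/4) + (2/3)·log₂(2/3) + (1/12)·log₂(1/12)]
  = 0.5000 + 0.3900 + 0.2987
  = 1.1887 bits
H(Y|X) = -Σ P(X,Y)·log₂ P(Y|X), where P(Y|X) = P(X,Y) / P(X)
  (cells with P(X,Y) = 0 contribute 0)
  (X=0,Y=0): P(Y|X) = (1/4)/(1/4) = 1;  -(1/4)·log₂(1) = 0.0000
  (X=1,Y=1): P(Y|X) = (2/3)/(2/3) = 1;  -(2/3)·log₂(1) = 0.0000
  (X=2,Y=2): P(Y|X) = (1/12)/(1/12) = 1;  -(1/12)·log₂(1) = 0.0000
H(Y|X) = 0.0000 + 0.0000 + 0.0000
  = 0.0000 bits
H(X) + H(Y|X) = 1.1887 + 0.0000 = 1.1887 bits

Both sides equal 1.1887 bits, so the chain rule holds ✓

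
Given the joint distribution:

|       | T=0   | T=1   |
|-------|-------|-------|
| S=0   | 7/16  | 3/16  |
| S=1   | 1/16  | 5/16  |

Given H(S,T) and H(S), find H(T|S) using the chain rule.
From the chain rule: H(S,T) = H(S) + H(T|S)
Therefore: H(T|S) = H(S,T) - H(S)

H(S,T) = -[(7/16)·log₂(7/16) + (3/16)·log₂(3/16) + (1/16)·log₂(1/16) + (5/16)·log₂(5/16)]
  = 0.5218 + 0.4528 + 0.2500 + 0.5244
  = 1.7490 bits
Marginal P(S) (row sums):
  P(S=0) = 7/16 + 3/16 = 5/8
  P(S=1) = 1/16 + 5/16 = 3/8
H(S) = -[(5/8)·log₂(5/8) + (3/8)·log₂(3/8)]
  = 0.4238 + 0.5306
  = 0.9544 bits

H(T|S) = 1.7490 - 0.9544 = 0.7946 bits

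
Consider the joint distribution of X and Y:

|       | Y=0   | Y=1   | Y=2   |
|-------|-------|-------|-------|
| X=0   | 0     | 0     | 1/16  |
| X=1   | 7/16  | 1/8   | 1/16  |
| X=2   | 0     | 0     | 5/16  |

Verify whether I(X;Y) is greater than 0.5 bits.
Marginal P(X) (row sums):
  P(X=0) = 0 + 0 + 1/16 = 1/16
  P(X=1) = 7/16 + 1/8 + 1/16 = 5/8
  P(X=2) = 0 + 0 + 5/16 = 5/16
Marginal P(Y) (column sums):
  P(Y=0) = 0 + 7/16 + 0 = 7/16
  P(Y=1) = 0 + 1/8 + 0 = 1/8
  P(Y=2) = 1/16 + 1/16 + 5/16 = 7/16

H(X) = -[(1/16)·log₂(1/16) + (5/8)·log₂(5/8) + (5/16)·log₂(5/16)]
  = 0.2500 + 0.4238 + 0.5244
  = 1.1982 bits
H(Y) = -[(7/16)·log₂(7/16) + (1/8)·log₂(1/8) + (7/16)·log₂(7/16)]
  = 0.5218 + 0.3750 + 0.5218
  = 1.4186 bits
H(X,Y) = -[(1/16)·log₂(1/16) + (7/16)·log₂(7/16) + (1/8)·log₂(1/8) + (1/16)·log₂(1/16) + (5/16)·log₂(5/16)]
  = 0.2500 + 0.5218 + 0.3750 + 0.2500 + 0.5244
  = 1.9212 bits

I(X;Y) = H(X) + H(Y) - H(X,Y)
  = 1.1982 + 1.4186 - 1.9212
  = 0.6956 bits

Yes. I(X;Y) = 0.6956 bits, which is > 0.5 bits.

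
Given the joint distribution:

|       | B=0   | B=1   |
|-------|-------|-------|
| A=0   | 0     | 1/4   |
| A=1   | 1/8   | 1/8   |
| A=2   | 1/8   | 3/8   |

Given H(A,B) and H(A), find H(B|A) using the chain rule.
From the chain rule: H(A,B) = H(A) + H(B|A)
Therefore: H(B|A) = H(A,B) - H(A)

H(A,B) = -[(1/4)·log₂(1/4) + (1/8)·log₂(1/8) + (1/8)·log₂(1/8) + (1/8)·log₂(1/8) + (3/8)·log₂(3/8)]
  = 0.5000 + 0.3750 + 0.3750 + 0.3750 + 0.5306
  = 2.1556 bits
Marginal P(A) (row sums):
  P(A=0) = 0 + 1/4 = 1/4
  P(A=1) = 1/8 + 1/8 = 1/4
  P(A=2) = 1/8 + 3/8 = 1/2
H(A) = -[(1/4)·log₂(1/4) + (1/4)·log₂(1/4) + (1/2)·log₂(1/2)]
  = 0.5000 + 0.5000 + 0.5000
  = 1.5000 bits

H(B|A) = 2.1556 - 1.5000 = 0.6556 bits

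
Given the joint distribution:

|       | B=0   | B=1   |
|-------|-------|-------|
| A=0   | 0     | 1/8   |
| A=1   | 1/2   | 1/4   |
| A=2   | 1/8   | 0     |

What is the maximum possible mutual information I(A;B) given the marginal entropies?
The upper bound on mutual information is I(A;B) ≤ min(H(A), H(B)).

Marginal P(A) (row sums):
  P(A=0) = 0 + 1/8 = 1/8
  P(A=1) = 1/2 + 1/4 = 3/4
  P(A=2) = 1/8 + 0 = 1/8
Marginal P(B) (column sums):
  P(B=0) = 0 + 1/2 + 1/8 = 5/8
  P(B=1) = 1/8 + 1/4 + 0 = 3/8

H(A) = -[(1/8)·log₂(1/8) + (3/4)·log₂(3/4) + (1/8)·log₂(1/8)]
  = 0.3750 + 0.3113 + 0.3750
  = 1.0613 bits
H(B) = -[(5/8)·log₂(5/8) + (3/8)·log₂(3/8)]
  = 0.4238 + 0.5306
  = 0.9544 bits

Maximum possible I(A;B) = min(1.0613, 0.9544) = 0.9544 bits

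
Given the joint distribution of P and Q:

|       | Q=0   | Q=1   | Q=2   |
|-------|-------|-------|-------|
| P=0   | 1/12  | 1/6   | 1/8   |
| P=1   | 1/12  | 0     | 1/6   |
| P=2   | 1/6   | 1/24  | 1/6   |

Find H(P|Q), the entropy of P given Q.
Marginal P(Q) (column sums):
  P(Q=0) = 1/12 + 1/12 + 1/6 = 1/3
  P(Q=1) = 1/6 + 0 + 1/24 = 5/24
  P(Q=2) = 1/8 + 1/6 + 1/6 = 11/24

H(P|Q) = -Σ P(P,Q)·log₂ P(P|Q), where P(P|Q) = P(P,Q) / P(Q)
  (cells with P(P,Q) = 0 contribute 0)
  (P=0,Q=0): P(P|Q) = (1/12)/(1/3) = 1/4;  -(1/12)·log₂(1/4) = 0.1667
  (P=0,Q=1): P(P|Q) = (1/6)/(5/24) = 4/5;  -(1/6)·log₂(4/5) = 0.0537
  (P=0,Q=2): P(P|Q) = (1/8)/(11/24) = 3/11;  -(1/8)·log₂(3/11) = 0.2343
  (P=1,Q=0): P(P|Q) = (1/12)/(1/3) = 1/4;  -(1/12)·log₂(1/4) = 0.1667
  (P=1,Q=2): P(P|Q) = (1/6)/(11/24) = 4/11;  -(1/6)·log₂(4/11) = 0.2432
  (P=2,Q=0): P(P|Q) = (1/6)/(1/3) = 1/2;  -(1/6)·log₂(1/2) = 0.1667
  (P=2,Q=1): P(P|Q) = (1/24)/(5/24) = 1/5;  -(1/24)·log₂(1/5) = 0.0967
  (P=2,Q=2): P(P|Q) = (1/6)/(11/24) = 4/11;  -(1/6)·log₂(4/11) = 0.2432
H(P|Q) = 0.1667 + 0.0537 + 0.2343 + 0.1667 + 0.2432 + 0.1667 + 0.0967 + 0.2432
  = 1.3712 bits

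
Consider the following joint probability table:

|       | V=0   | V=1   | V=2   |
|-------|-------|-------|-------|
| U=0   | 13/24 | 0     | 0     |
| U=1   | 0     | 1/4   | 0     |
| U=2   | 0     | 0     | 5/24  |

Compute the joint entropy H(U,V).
H(U,V) = -Σ P(U,V) log₂ P(U,V), summed over the non-zero cells:
H(U,V) = -[(13/24)·log₂(13/24) + (1/4)·log₂(1/4) + (5/24)·log₂(5/24)]
  = 0.4791 + 0.5000 + 0.4715
  = 1.4506 bits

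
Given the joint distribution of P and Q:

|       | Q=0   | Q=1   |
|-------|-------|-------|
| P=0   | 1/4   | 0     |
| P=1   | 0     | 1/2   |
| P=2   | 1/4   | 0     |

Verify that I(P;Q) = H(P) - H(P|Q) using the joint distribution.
Left side, from I(P;Q) = H(P) + H(Q) - H(P,Q):
Marginal P(P) (row sums):
  P(P=0) = 1/4 + 0 = 1/4
  P(P=1) = 0 + 1/2 = 1/2
  P(P=2) = 1/4 + 0 = 1/4
Marginal P(Q) (column sums):
  P(Q=0) = 1/4 + 0 + 1/4 = 1/2
  P(Q=1) = 0 + 1/2 + 0 = 1/2

H(P) = -[(1/4)·log₂(1/4) + (1/2)·log₂(1/2) + (1/4)·log₂(1/4)]
  = 0.5000 + 0.5000 + 0.5000
  = 1.5000 bits
H(Q) = -[(1/2)·log₂(1/2) + (1/2)·log₂(1/2)]
  = 0.5000 + 0.5000
  = 1.0000 bits
H(P,Q) = -[(1/4)·log₂(1/4) + (1/2)·log₂(1/2) + (1/4)·log₂(1/4)]
  = 0.5000 + 0.5000 + 0.5000
  = 1.5000 bits

I(P;Q) = H(P) + H(Q) - H(P,Q)
  = 1.5000 + 1.0000 - 1.5000
  = 1.0000 bits

Right side, with H(P|Q) computed directly from the conditional probabilities:
H(P|Q) = -Σ P(P,Q)·log₂ P(P|Q), where P(P|Q) = P(P,Q) / P(Q)
  (cells with P(P,Q) = 0 contribute 0)
  (P=0,Q=0): P(P|Q) = (1/4)/(1/2) = 1/2;  -(1/4)·log₂(1/2) = 0.2500
  (P=1,Q=1): P(P|Q) = (1/2)/(1/2) = 1;  -(1/2)·log₂(1) = 0.0000
  (P=2,Q=0): P(P|Q) = (1/4)/(1/2) = 1/2;  -(1/4)·log₂(1/2) = 0.2500
H(P|Q) = 0.2500 + 0.0000 + 0.2500
  = 0.5000 bits
H(P) - H(P|Q) = 1.5000 - 0.5000 = 1.0000 bits

Both sides equal 1.0000 bits, so I(P;Q) = H(P) - H(P|Q) ✓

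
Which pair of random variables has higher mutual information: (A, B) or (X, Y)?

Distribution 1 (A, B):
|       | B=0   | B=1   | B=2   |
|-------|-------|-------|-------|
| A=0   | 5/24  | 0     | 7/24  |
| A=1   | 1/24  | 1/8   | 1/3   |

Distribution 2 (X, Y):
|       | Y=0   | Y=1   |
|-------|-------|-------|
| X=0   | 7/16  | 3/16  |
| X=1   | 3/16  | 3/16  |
Distribution 1 (A, B):
Marginal P(A) (row sums):
  P(A=0) = 5/24 + 0 + 7/24 = 1/2
  P(A=1) = 1/24 + 1/8 + 1/3 = 1/2
Marginal P(B) (column sums):
  P(B=0) = 5/24 + 1/24 = 1/4
  P(B=1) = 0 + 1/8 = 1/8
  P(B=2) = 7/24 + 1/3 = 5/8

H(A) = -[(1/2)·log₂(1/2) + (1/2)·log₂(1/2)]
  = 0.5000 + 0.5000
  = 1.0000 bits
H(B) = -[(1/4)·log₂(1/4) + (1/8)·log₂(1/8) + (5/8)·log₂(5/8)]
  = 0.5000 + 0.3750 + 0.4238
  = 1.2988 bits
H(A,B) = -[(5/24)·log₂(5/24) + (7/24)·log₂(7/24) + (1/24)·log₂(1/24) + (1/8)·log₂(1/8) + (1/3)·log₂(1/3)]
  = 0.4715 + 0.5185 + 0.1910 + 0.3750 + 0.5283
  = 2.0843 bits

I(A;B) = H(A) + H(B) - H(A,B)
  = 1.0000 + 1.2988 - 2.0843
  = 0.2145 bits

Distribution 2 (X, Y):
Marginal P(X) (row sums):
  P(X=0) = 7/16 + 3/16 = 5/8
  P(X=1) = 3/16 + 3/16 = 3/8
Marginal P(Y) (column sums):
  P(Y=0) = 7/16 + 3/16 = 5/8
  P(Y=1) = 3/16 + 3/16 = 3/8

H(X) = -[(5/8)·log₂(5/8) + (3/8)·log₂(3/8)]
  = 0.4238 + 0.5306
  = 0.9544 bits
H(Y) = -[(5/8)·log₂(5/8) + (3/8)·log₂(3/8)]
  = 0.4238 + 0.5306
  = 0.9544 bits
H(X,Y) = -[(7/16)·log₂(7/16) + (3/16)·log₂(3/16) + (3/16)·log₂(3/16) + (3/16)·log₂(3/16)]
  = 0.5218 + 0.4528 + 0.4528 + 0.4528
  = 1.8802 bits

I(X;Y) = H(X) + H(Y) - H(X,Y)
  = 0.9544 + 0.9544 - 1.8802
  = 0.0286 bits

I(A;B) = 0.2145 bits > I(X;Y) = 0.0286 bits, so (A, B) has the higher mutual information (stronger dependence).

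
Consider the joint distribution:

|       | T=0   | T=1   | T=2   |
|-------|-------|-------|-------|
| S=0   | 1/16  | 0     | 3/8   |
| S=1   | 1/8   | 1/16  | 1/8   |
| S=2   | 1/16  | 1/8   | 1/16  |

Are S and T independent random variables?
Marginal P(S) (row sums):
  P(S=0) = 1/16 + 0 + 3/8 = 7/16
  P(S=1) = 1/8 + 1/16 + 1/8 = 5/16
  P(S=2) = 1/16 + 1/8 + 1/16 = 1/4
Marginal P(T) (column sums):
  P(T=0) = 1/16 + 1/8 + 1/16 = 1/4
  P(T=1) = 0 + 1/16 + 1/8 = 3/16
  P(T=2) = 3/8 + 1/8 + 1/16 = 9/16

S and T are independent iff P(S=i,T=j) = P(S=i)·P(T=j) for every cell.
  P(S=0)·P(T=0) = 7/16 × 1/4 = 7/64, but P(S=0,T=0) = 1/16 ✗

No, S and T are not independent. Quantitatively, I(S;T) > 0:

H(S) = -[(7/16)·log₂(7/16) + (5/16)·log₂(5/16) + (1/4)·log₂(1/4)]
  = 0.5218 + 0.5244 + 0.5000
  = 1.5462 bits
H(T) = -[(1/4)·log₂(1/4) + (3/16)·log₂(3/16) + (9/16)·log₂(9/16)]
  = 0.5000 + 0.4528 + 0.4669
  = 1.4197 bits
H(S,T) = -[(1/16)·log₂(1/16) + (3/8)·log₂(3/8) + (1/8)·log₂(1/8) + (1/16)·log₂(1/16) + (1/8)·log₂(1/8) + (1/16)·log₂(1/16) + (1/8)·log₂(1/8) + (1/16)·log₂(1/16)]
  = 0.2500 + 0.5306 + 0.3750 + 0.2500 + 0.3750 + 0.2500 + 0.3750 + 0.2500
  = 2.6556 bits
I(S;T) = H(S) + H(T) - H(S,T) = 1.5462 + 1.4197 - 2.6556 = 0.3103 bits > 0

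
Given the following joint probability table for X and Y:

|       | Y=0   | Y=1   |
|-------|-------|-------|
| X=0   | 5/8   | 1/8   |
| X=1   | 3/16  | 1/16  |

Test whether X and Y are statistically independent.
Marginal P(X) (row sums):
  P(X=0) = 5/8 + 1/8 = 3/4
  P(X=1) = 3/16 + 1/16 = 1/4
Marginal P(Y) (column sums):
  P(Y=0) = 5/8 + 3/16 = 13/16
  P(Y=1) = 1/8 + 1/16 = 3/16

X and Y are independent iff P(X=i,Y=j) = P(X=i)·P(Y=j) for every cell.
  P(X=0)·P(Y=0) = 3/4 × 13/16 = 39/64, but P(X=0,Y=0) = 5/8 ✗

No, X and Y are not independent. Quantitatively, I(X;Y) > 0:

H(X) = -[(3/4)·log₂(3/4) + (1/4)·log₂(1/4)]
  = 0.3113 + 0.5000
  = 0.8113 bits
H(Y) = -[(13/16)·log₂(13/16) + (3/16)·log₂(3/16)]
  = 0.2434 + 0.4528
  = 0.6962 bits
H(X,Y) = -[(5/8)·log₂(5/8) + (1/8)·log₂(1/8) + (3/16)·log₂(3/16) + (1/16)·log₂(1/16)]
  = 0.4238 + 0.3750 + 0.4528 + 0.2500
  = 1.5016 bits
I(X;Y) = H(X) + H(Y) - H(X,Y) = 0.8113 + 0.6962 - 1.5016 = 0.0059 bits > 0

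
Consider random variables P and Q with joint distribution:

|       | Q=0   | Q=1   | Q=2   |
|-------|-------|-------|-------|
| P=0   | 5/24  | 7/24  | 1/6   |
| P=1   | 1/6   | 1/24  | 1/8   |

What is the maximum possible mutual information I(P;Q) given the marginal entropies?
The upper bound on mutual information is I(P;Q) ≤ min(H(P), H(Q)).

Marginal P(P) (row sums):
  P(P=0) = 5/24 + 7/24 + 1/6 = 2/3
  P(P=1) = 1/6 + 1/24 + 1/8 = 1/3
Marginal P(Q) (column sums):
  P(Q=0) = 5/24 + 1/6 = 3/8
  P(Q=1) = 7/24 + 1/24 = 1/3
  P(Q=2) = 1/6 + 1/8 = 7/24

H(P) = -[(2/3)·log₂(2/3) + (1/3)·log₂(1/3)]
  = 0.3900 + 0.5283
  = 0.9183 bits
H(Q) = -[(3/8)·log₂(3/8) + (1/3)·log₂(1/3) + (7/24)·log₂(7/24)]
  = 0.5306 + 0.5283 + 0.5185
  = 1.5774 bits

Maximum possible I(P;Q) = min(0.9183, 1.5774) = 0.9183 bits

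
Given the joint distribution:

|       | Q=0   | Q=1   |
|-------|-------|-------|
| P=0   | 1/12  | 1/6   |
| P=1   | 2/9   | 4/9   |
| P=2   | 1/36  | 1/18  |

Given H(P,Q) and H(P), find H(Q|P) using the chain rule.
From the chain rule: H(P,Q) = H(P) + H(Q|P)
Therefore: H(Q|P) = H(P,Q) - H(P)

H(P,Q) = -[(1/12)·log₂(1/12) + (1/6)·log₂(1/6) + (2/9)·log₂(2/9) + (4/9)·log₂(4/9) + (1/36)·log₂(1/36) + (1/18)·log₂(1/18)]
  = 0.2987 + 0.4308 + 0.4822 + 0.5200 + 0.1436 + 0.2317
  = 2.1070 bits
Marginal P(P) (row sums):
  P(P=0) = 1/12 + 1/6 = 1/4
  P(P=1) = 2/9 + 4/9 = 2/3
  P(P=2) = 1/36 + 1/18 = 1/12
H(P) = -[(1/4)·log₂(1/4) + (2/3)·log₂(2/3) + (1/12)·log₂(1/12)]
  = 0.5000 + 0.3900 + 0.2987
  = 1.1887 bits

H(Q|P) = 2.1070 - 1.1887 = 0.9183 bits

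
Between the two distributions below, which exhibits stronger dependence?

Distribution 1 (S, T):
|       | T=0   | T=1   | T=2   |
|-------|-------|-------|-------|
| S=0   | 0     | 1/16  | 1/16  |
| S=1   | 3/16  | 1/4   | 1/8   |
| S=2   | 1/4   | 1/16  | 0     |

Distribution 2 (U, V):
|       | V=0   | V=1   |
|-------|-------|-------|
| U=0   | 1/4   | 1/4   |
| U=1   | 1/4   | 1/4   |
Distribution 1 (S, T):
Marginal P(S) (row sums):
  P(S=0) = 0 + 1/16 + 1/16 = 1/8
  P(S=1) = 3/16 + 1/4 + 1/8 = 9/16
  P(S=2) = 1/4 + 1/16 + 0 = 5/16
Marginal P(T) (column sums):
  P(T=0) = 0 + 3/16 + 1/4 = 7/16
  P(T=1) = 1/16 + 1/4 + 1/16 = 3/8
  P(T=2) = 1/16 + 1/8 + 0 = 3/16

H(S) = -[(1/8)·log₂(1/8) + (9/16)·log₂(9/16) + (5/16)·log₂(5/16)]
  = 0.3750 + 0.4669 + 0.5244
  = 1.3663 bits
H(T) = -[(7/16)·log₂(7/16) + (3/8)·log₂(3/8) + (3/16)·log₂(3/16)]
  = 0.5218 + 0.5306 + 0.4528
  = 1.5052 bits
H(S,T) = -[(1/16)·log₂(1/16) + (1/16)·log₂(1/16) + (3/16)·log₂(3/16) + (1/4)·log₂(1/4) + (1/8)·log₂(1/8) + (1/4)·log₂(1/4) + (1/16)·log₂(1/16)]
  = 0.2500 + 0.2500 + 0.4528 + 0.5000 + 0.3750 + 0.5000 + 0.2500
  = 2.5778 bits

I(S;T) = H(S) + H(T) - H(S,T)
  = 1.3663 + 1.5052 - 2.5778
  = 0.2937 bits

Distribution 2 (U, V):
Marginal P(U) (row sums):
  P(U=0) = 1/4 + 1/4 = 1/2
  P(U=1) = 1/4 + 1/4 = 1/2
Marginal P(V) (column sums):
  P(V=0) = 1/4 + 1/4 = 1/2
  P(V=1) = 1/4 + 1/4 = 1/2

H(U) = -[(1/2)·log₂(1/2) + (1/2)·log₂(1/2)]
  = 0.5000 + 0.5000
  = 1.0000 bits
H(V) = -[(1/2)·log₂(1/2) + (1/2)·log₂(1/2)]
  = 0.5000 + 0.5000
  = 1.0000 bits
H(U,V) = -[(1/4)·log₂(1/4) + (1/4)·log₂(1/4) + (1/4)·log₂(1/4) + (1/4)·log₂(1/4)]
  = 0.5000 + 0.5000 + 0.5000 + 0.5000
  = 2.0000 bits

I(U;V) = H(U) + H(V) - H(U,V)
  = 1.0000 + 1.0000 - 2.0000
  = 0.0000 bits

I(S;T) = 0.2937 bits > I(U;V) = 0.0000 bits, so (S, T) has the higher mutual information (stronger dependence).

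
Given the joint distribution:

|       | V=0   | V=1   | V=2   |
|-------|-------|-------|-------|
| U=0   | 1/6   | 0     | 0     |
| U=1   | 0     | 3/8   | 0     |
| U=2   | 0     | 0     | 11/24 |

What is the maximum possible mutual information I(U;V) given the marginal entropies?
The upper bound on mutual information is I(U;V) ≤ min(H(U), H(V)).

Marginal P(U) (row sums):
  P(U=0) = 1/6 + 0 + 0 = 1/6
  P(U=1) = 0 + 3/8 + 0 = 3/8
  P(U=2) = 0 + 0 + 11/24 = 11/24
Marginal P(V) (column sums):
  P(V=0) = 1/6 + 0 + 0 = 1/6
  P(V=1) = 0 + 3/8 + 0 = 3/8
  P(V=2) = 0 + 0 + 11/24 = 11/24

H(U) = -[(1/6)·log₂(1/6) + (3/8)·log₂(3/8) + (11/24)·log₂(11/24)]
  = 0.4308 + 0.5306 + 0.5159
  = 1.4773 bits
H(V) = -[(1/6)·log₂(1/6) + (3/8)·log₂(3/8) + (11/24)·log₂(11/24)]
  = 0.4308 + 0.5306 + 0.5159
  = 1.4773 bits

Maximum possible I(U;V) = min(1.4773, 1.4773) = 1.4773 bits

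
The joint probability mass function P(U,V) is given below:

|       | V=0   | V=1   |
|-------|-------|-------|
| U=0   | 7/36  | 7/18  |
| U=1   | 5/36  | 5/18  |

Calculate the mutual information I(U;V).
Marginal P(U) (row sums):
  P(U=0) = 7/36 + 7/18 = 7/12
  P(U=1) = 5/36 + 5/18 = 5/12
Marginal P(V) (column sums):
  P(V=0) = 7/36 + 5/36 = 1/3
  P(V=1) = 7/18 + 5/18 = 2/3

H(U) = -[(7/12)·log₂(7/12) + (5/12)·log₂(5/12)]
  = 0.4536 + 0.5263
  = 0.9799 bits
H(V) = -[(1/3)·log₂(1/3) + (2/3)·log₂(2/3)]
  = 0.5283 + 0.3900
  = 0.9183 bits
H(U,V) = -[(7/36)·log₂(7/36) + (7/18)·log₂(7/18) + (5/36)·log₂(5/36) + (5/18)·log₂(5/18)]
  = 0.4594 + 0.5299 + 0.3956 + 0.5133
  = 1.8982 bits

I(U;V) = H(U) + H(V) - H(U,V)
  = 0.9799 + 0.9183 - 1.8982
  = 0.0000 bits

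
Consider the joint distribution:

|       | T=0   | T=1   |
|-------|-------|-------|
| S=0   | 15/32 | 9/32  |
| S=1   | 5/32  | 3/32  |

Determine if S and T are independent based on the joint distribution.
Marginal P(S) (row sums):
  P(S=0) = 15/32 + 9/32 = 3/4
  P(S=1) = 5/32 + 3/32 = 1/4
Marginal P(T) (column sums):
  P(T=0) = 15/32 + 5/32 = 5/8
  P(T=1) = 9/32 + 3/32 = 3/8

S and T are independent iff P(S=i,T=j) = P(S=i)·P(T=j) for every cell.
  P(S=0)·P(T=0) = 3/4 × 5/8 = 15/32 = P(S=0,T=0) ✓
  P(S=0)·P(T=1) = 3/4 × 3/8 = 9/32 = P(S=0,T=1) ✓
  P(S=1)·P(T=0) = 1/4 × 5/8 = 5/32 = P(S=1,T=0) ✓
  P(S=1)·P(T=1) = 1/4 × 3/8 = 3/32 = P(S=1,T=1) ✓

Yes, S and T are independent: every cell factors, so I(S;T) = 0 bits.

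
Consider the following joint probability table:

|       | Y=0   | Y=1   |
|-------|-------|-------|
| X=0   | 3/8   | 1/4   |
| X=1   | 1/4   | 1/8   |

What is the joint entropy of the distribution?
H(X,Y) = -Σ P(X,Y) log₂ P(X,Y), summed over the non-zero cells:
H(X,Y) = -[(3/8)·log₂(3/8) + (1/4)·log₂(1/4) + (1/4)·log₂(1/4) + (1/8)·log₂(1/8)]
  = 0.5306 + 0.5000 + 0.5000 + 0.3750
  = 1.9056 bits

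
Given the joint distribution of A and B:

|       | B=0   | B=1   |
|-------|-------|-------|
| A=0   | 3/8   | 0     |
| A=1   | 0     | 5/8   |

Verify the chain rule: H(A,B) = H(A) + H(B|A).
Left side:
H(A,B) = -[(3/8)·log₂(3/8) + (5/8)·log₂(5/8)]
  = 0.5306 + 0.4238
  = 0.9544 bits

Right side:
Marginal P(A) (row sums):
  P(A=0) = 3/8 + 0 = 3/8
  P(A=1) = 0 + 5/8 = 5/8
H(A) = -[(3/8)·log₂(3/8) + (5/8)·log₂(5/8)]
  = 0.5306 + 0.4238
  = 0.9544 bits
H(B|A) = -Σ P(A,B)·log₂ P(B|A), where P(B|A) = P(A,B) / P(A)
  (cells with P(A,B) = 0 contribute 0)
  (A=0,B=0): P(B|A) = (3/8)/(3/8) = 1;  -(3/8)·log₂(1) = 0.0000
  (A=1,B=1): P(B|A) = (5/8)/(5/8) = 1;  -(5/8)·log₂(1) = 0.0000
H(B|A) = 0.0000 + 0.0000
  = 0.0000 bits
H(A) + H(B|A) = 0.9544 + 0.0000 = 0.9544 bits

Both sides equal 0.9544 bits, so the chain rule holds ✓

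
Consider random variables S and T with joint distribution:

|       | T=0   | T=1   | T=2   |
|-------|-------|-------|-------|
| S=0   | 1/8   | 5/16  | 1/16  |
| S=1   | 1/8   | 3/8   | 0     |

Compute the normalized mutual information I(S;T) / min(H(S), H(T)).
Marginal P(S) (row sums):
  P(S=0) = 1/8 + 5/16 + 1/16 = 1/2
  P(S=1) = 1/8 + 3/8 + 0 = 1/2
Marginal P(T) (column sums):
  P(T=0) = 1/8 + 1/8 = 1/4
  P(T=1) = 5/16 + 3/8 = 11/16
  P(T=2) = 1/16 + 0 = 1/16

H(S) = -[(1/2)·log₂(1/2) + (1/2)·log₂(1/2)]
  = 0.5000 + 0.5000
  = 1.0000 bits
H(T) = -[(1/4)·log₂(1/4) + (11/16)·log₂(11/16) + (1/16)·log₂(1/16)]
  = 0.5000 + 0.3716 + 0.2500
  = 1.1216 bits
H(S,T) = -[(1/8)·log₂(1/8) + (5/16)·log₂(5/16) + (1/16)·log₂(1/16) + (1/8)·log₂(1/8) + (3/8)·log₂(3/8)]
  = 0.3750 + 0.5244 + 0.2500 + 0.3750 + 0.5306
  = 2.0550 bits

I(S;T) = H(S) + H(T) - H(S,T)
  = 1.0000 + 1.1216 - 2.0550
  = 0.0666 bits

min(H(S), H(T)) = min(1.0000, 1.1216) = 1.0000 bits
Normalized MI = 0.0666 / 1.0000 = 0.0666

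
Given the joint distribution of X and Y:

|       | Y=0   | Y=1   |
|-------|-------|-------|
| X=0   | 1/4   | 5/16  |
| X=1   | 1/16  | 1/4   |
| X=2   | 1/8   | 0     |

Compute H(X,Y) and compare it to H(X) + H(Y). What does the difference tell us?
Marginal P(X) (row sums):
  P(X=0) = 1/4 + 5/16 = 9/16
  P(X=1) = 1/16 + 1/4 = 5/16
  P(X=2) = 1/8 + 0 = 1/8
Marginal P(Y) (column sums):
  P(Y=0) = 1/4 + 1/16 + 1/8 = 7/16
  P(Y=1) = 5/16 + 1/4 + 0 = 9/16

H(X,Y) = -[(1/4)·log₂(1/4) + (5/16)·log₂(5/16) + (1/16)·log₂(1/16) + (1/4)·log₂(1/4) + (1/8)·log₂(1/8)]
  = 0.5000 + 0.5244 + 0.2500 + 0.5000 + 0.3750
  = 2.1494 bits
H(X) = -[(9/16)·log₂(9/16) + (5/16)·log₂(5/16) + (1/8)·log₂(1/8)]
  = 0.4669 + 0.5244 + 0.3750
  = 1.3663 bits
H(Y) = -[(7/16)·log₂(7/16) + (9/16)·log₂(9/16)]
  = 0.5218 + 0.4669
  = 0.9887 bits

H(X) + H(Y) = 1.3663 + 0.9887 = 2.3550 bits
Difference: H(X) + H(Y) - H(X,Y) = 2.3550 - 2.1494 = 0.2056 bits = I(X;Y)

The difference is the mutual information; it is positive here, so X and Y are dependent (knowing one reduces uncertainty about the other by 0.2056 bits).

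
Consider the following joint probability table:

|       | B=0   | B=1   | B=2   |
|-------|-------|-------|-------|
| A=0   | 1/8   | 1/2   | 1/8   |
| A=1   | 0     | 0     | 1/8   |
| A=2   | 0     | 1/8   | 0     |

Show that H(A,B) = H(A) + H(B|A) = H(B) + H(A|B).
Marginal P(A) (row sums):
  P(A=0) = 1/8 + 1/2 + 1/8 = 3/4
  P(A=1) = 0 + 0 + 1/8 = 1/8
  P(A=2) = 0 + 1/8 + 0 = 1/8
Marginal P(B) (column sums):
  P(B=0) = 1/8 + 0 + 0 = 1/8
  P(B=1) = 1/2 + 0 + 1/8 = 5/8
  P(B=2) = 1/8 + 1/8 + 0 = 1/4

Decomposition 1: H(A) + H(B|A)
H(A) = -[(3/4)·log₂(3/4) + (1/8)·log₂(1/8) + (1/8)·log₂(1/8)]
  = 0.3113 + 0.3750 + 0.3750
  = 1.0613 bits
H(B|A) = -Σ P(A,B)·log₂ P(B|A), where P(B|A) = P(A,B) / P(A)
  (cells with P(A,B) = 0 contribute 0)
  (A=0,B=0): P(B|A) = (1/8)/(3/4) = 1/6;  -(1/8)·log₂(1/6) = 0.3231
  (A=0,B=1): P(B|A) = (1/2)/(3/4) = 2/3;  -(1/2)·log₂(2/3) = 0.2925
  (A=0,B=2): P(B|A) = (1/8)/(3/4) = 1/6;  -(1/8)·log₂(1/6) = 0.3231
  (A=1,B=2): P(B|A) = (1/8)/(1/8) = 1;  -(1/8)·log₂(1) = 0.0000
  (A=2,B=1): P(B|A) = (1/8)/(1/8) = 1;  -(1/8)·log₂(1) = 0.0000
H(B|A) = 0.3231 + 0.2925 + 0.3231 + 0.0000 + 0.0000
  = 0.9387 bits
H(A) + H(B|A) = 1.0613 + 0.9387 = 2.0000 bits

Decomposition 2: H(B) + H(A|B)
H(B) = -[(1/8)·log₂(1/8) + (5/8)·log₂(5/8) + (1/4)·log₂(1/4)]
  = 0.3750 + 0.4238 + 0.5000
  = 1.2988 bits
H(A|B) = -Σ P(A,B)·log₂ P(A|B), where P(A|B) = P(A,B) / P(B)
  (cells with P(A,B) = 0 contribute 0)
  (A=0,B=0): P(A|B) = (1/8)/(1/8) = 1;  -(1/8)·log₂(1) = 0.0000
  (A=0,B=1): P(A|B) = (1/2)/(5/8) = 4/5;  -(1/2)·log₂(4/5) = 0.1610
  (A=0,B=2): P(A|B) = (1/8)/(1/4) = 1/2;  -(1/8)·log₂(1/2) = 0.1250
  (A=1,B=2): P(A|B) = (1/8)/(1/4) = 1/2;  -(1/8)·log₂(1/2) = 0.1250
  (A=2,B=1): P(A|B) = (1/8)/(5/8) = 1/5;  -(1/8)·log₂(1/5) = 0.2902
H(A|B) = 0.0000 + 0.1610 + 0.1250 + 0.1250 + 0.2902
  = 0.7012 bits
H(B) + H(A|B) = 1.2988 + 0.7012 = 2.0000 bits

Direct computation of the joint entropy:
H(A,B) = -[(1/8)·log₂(1/8) + (1/2)·log₂(1/2) + (1/8)·log₂(1/8) + (1/8)·log₂(1/8) + (1/8)·log₂(1/8)]
  = 0.3750 + 0.5000 + 0.3750 + 0.3750 + 0.3750
  = 2.0000 bits

All three agree: H(A,B) = 2.0000 bits ✓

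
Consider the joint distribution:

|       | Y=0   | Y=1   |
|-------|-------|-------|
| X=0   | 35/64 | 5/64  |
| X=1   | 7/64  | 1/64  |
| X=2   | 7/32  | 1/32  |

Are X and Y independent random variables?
Marginal P(X) (row sums):
  P(X=0) = 35/64 + 5/64 = 5/8
  P(X=1) = 7/64 + 1/64 = 1/8
  P(X=2) = 7/32 + 1/32 = 1/4
Marginal P(Y) (column sums):
  P(Y=0) = 35/64 + 7/64 + 7/32 = 7/8
  P(Y=1) = 5/64 + 1/64 + 1/32 = 1/8

X and Y are independent iff P(X=i,Y=j) = P(X=i)·P(Y=j) for every cell.
  P(X=0)·P(Y=0) = 5/8 × 7/8 = 35/64 = P(X=0,Y=0) ✓
  P(X=0)·P(Y=1) = 5/8 × 1/8 = 5/64 = P(X=0,Y=1) ✓
  P(X=1)·P(Y=0) = 1/8 × 7/8 = 7/64 = P(X=1,Y=0) ✓
  P(X=1)·P(Y=1) = 1/8 × 1/8 = 1/64 = P(X=1,Y=1) ✓
  P(X=2)·P(Y=0) = 1/4 × 7/8 = 7/32 = P(X=2,Y=0) ✓
  P(X=2)·P(Y=1) = 1/4 × 1/8 = 1/32 = P(X=2,Y=1) ✓

Yes, X and Y are independent: every cell factors, so I(X;Y) = 0 bits.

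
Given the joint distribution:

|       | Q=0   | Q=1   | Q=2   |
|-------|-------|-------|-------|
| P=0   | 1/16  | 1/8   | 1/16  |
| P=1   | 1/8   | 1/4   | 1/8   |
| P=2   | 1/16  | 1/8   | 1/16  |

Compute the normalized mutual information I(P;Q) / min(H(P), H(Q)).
Marginal P(P) (row sums):
  P(P=0) = 1/16 + 1/8 + 1/16 = 1/4
  P(P=1) = 1/8 + 1/4 + 1/8 = 1/2
  P(P=2) = 1/16 + 1/8 + 1/16 = 1/4
Marginal P(Q) (column sums):
  P(Q=0) = 1/16 + 1/8 + 1/16 = 1/4
  P(Q=1) = 1/8 + 1/4 + 1/8 = 1/2
  P(Q=2) = 1/16 + 1/8 + 1/16 = 1/4

H(P) = -[(1/4)·log₂(1/4) + (1/2)·log₂(1/2) + (1/4)·log₂(1/4)]
  = 0.5000 + 0.5000 + 0.5000
  = 1.5000 bits
H(Q) = -[(1/4)·log₂(1/4) + (1/2)·log₂(1/2) + (1/4)·log₂(1/4)]
  = 0.5000 + 0.5000 + 0.5000
  = 1.5000 bits
H(P,Q) = -[(1/16)·log₂(1/16) + (1/8)·log₂(1/8) + (1/16)·log₂(1/16) + (1/8)·log₂(1/8) + (1/4)·log₂(1/4) + (1/8)·log₂(1/8) + (1/16)·log₂(1/16) + (1/8)·log₂(1/8) + (1/16)·log₂(1/16)]
  = 0.2500 + 0.3750 + 0.2500 + 0.3750 + 0.5000 + 0.3750 + 0.2500 + 0.3750 + 0.2500
  = 3.0000 bits

I(P;Q) = H(P) + H(Q) - H(P,Q)
  = 1.5000 + 1.5000 - 3.0000
  = 0.0000 bits

min(H(P), H(Q)) = min(1.5000, 1.5000) = 1.5000 bits
Normalized MI = 0.0000 / 1.5000 = 0.0000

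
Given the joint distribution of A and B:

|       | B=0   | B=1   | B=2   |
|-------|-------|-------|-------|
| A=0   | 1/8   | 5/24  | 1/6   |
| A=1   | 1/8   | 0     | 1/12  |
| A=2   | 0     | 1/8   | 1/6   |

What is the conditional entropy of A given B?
Marginal P(B) (column sums):
  P(B=0) = 1/8 + 1/8 + 0 = 1/4
  P(B=1) = 5/24 + 0 + 1/8 = 1/3
  P(B=2) = 1/6 + 1/12 + 1/6 = 5/12

H(A|B) = -Σ P(A,B)·log₂ P(A|B), where P(A|B) = P(A,B) / P(B)
  (cells with P(A,B) = 0 contribute 0)
  (A=0,B=0): P(A|B) = (1/8)/(1/4) = 1/2;  -(1/8)·log₂(1/2) = 0.1250
  (A=0,B=1): P(A|B) = (5/24)/(1/3) = 5/8;  -(5/24)·log₂(5/8) = 0.1413
  (A=0,B=2): P(A|B) = (1/6)/(5/12) = 2/5;  -(1/6)·log₂(2/5) = 0.2203
  (A=1,B=0): P(A|B) = (1/8)/(1/4) = 1/2;  -(1/8)·log₂(1/2) = 0.1250
  (A=1,B=2): P(A|B) = (1/12)/(5/12) = 1/5;  -(1/12)·log₂(1/5) = 0.1935
  (A=2,B=1): P(A|B) = (1/8)/(1/3) = 3/8;  -(1/8)·log₂(3/8) = 0.1769
  (A=2,B=2): P(A|B) = (1/6)/(5/12) = 2/5;  -(1/6)·log₂(2/5) = 0.2203
H(A|B) = 0.1250 + 0.1413 + 0.2203 + 0.1250 + 0.1935 + 0.1769 + 0.2203
  = 1.2023 bits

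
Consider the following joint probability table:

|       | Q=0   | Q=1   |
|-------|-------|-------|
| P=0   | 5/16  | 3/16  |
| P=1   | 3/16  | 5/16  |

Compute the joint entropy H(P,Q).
H(P,Q) = -Σ P(P,Q) log₂ P(P,Q), summed over the non-zero cells:
H(P,Q) = -[(5/16)·log₂(5/16) + (3/16)·log₂(3/16) + (3/16)·log₂(3/16) + (5/16)·log₂(5/16)]
  = 0.5244 + 0.4528 + 0.4528 + 0.5244
  = 1.9544 bits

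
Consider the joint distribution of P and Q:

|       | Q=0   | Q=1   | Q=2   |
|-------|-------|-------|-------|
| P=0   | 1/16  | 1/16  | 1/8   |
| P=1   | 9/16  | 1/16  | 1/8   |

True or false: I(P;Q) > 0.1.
Marginal P(P) (row sums):
  P(P=0) = 1/16 + 1/16 + 1/8 = 1/4
  P(P=1) = 9/16 + 1/16 + 1/8 = 3/4
Marginal P(Q) (column sums):
  P(Q=0) = 1/16 + 9/16 = 5/8
  P(Q=1) = 1/16 + 1/16 = 1/8
  P(Q=2) = 1/8 + 1/8 = 1/4

H(P) = -[(1/4)·log₂(1/4) + (3/4)·log₂(3/4)]
  = 0.5000 + 0.3113
  = 0.8113 bits
H(Q) = -[(5/8)·log₂(5/8) + (1/8)·log₂(1/8) + (1/4)·log₂(1/4)]
  = 0.4238 + 0.3750 + 0.5000
  = 1.2988 bits
H(P,Q) = -[(1/16)·log₂(1/16) + (1/16)·log₂(1/16) + (1/8)·log₂(1/8) + (9/16)·log₂(9/16) + (1/16)·log₂(1/16) + (1/8)·log₂(1/8)]
  = 0.2500 + 0.2500 + 0.3750 + 0.4669 + 0.2500 + 0.3750
  = 1.9669 bits

I(P;Q) = H(P) + H(Q) - H(P,Q)
  = 0.8113 + 1.2988 - 1.9669
  = 0.1432 bits

True. I(P;Q) = 0.1432 bits, which is > 0.1 bits.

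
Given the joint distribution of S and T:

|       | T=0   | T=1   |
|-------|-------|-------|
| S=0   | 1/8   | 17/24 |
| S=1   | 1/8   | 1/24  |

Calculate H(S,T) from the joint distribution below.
H(S,T) = -Σ P(S,T) log₂ P(S,T), summed over the non-zero cells:
H(S,T) = -[(1/8)·log₂(1/8) + (17/24)·log₂(17/24) + (1/8)·log₂(1/8) + (1/24)·log₂(1/24)]
  = 0.3750 + 0.3524 + 0.3750 + 0.1910
  = 1.2934 bits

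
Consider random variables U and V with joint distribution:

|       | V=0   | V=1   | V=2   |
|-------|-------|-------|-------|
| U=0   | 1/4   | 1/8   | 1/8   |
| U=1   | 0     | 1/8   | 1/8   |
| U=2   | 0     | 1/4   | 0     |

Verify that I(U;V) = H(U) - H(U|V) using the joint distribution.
Left side, from I(U;V) = H(U) + H(V) - H(U,V):
Marginal P(U) (row sums):
  P(U=0) = 1/4 + 1/8 + 1/8 = 1/2
  P(U=1) = 0 + 1/8 + 1/8 = 1/4
  P(U=2) = 0 + 1/4 + 0 = 1/4
Marginal P(V) (column sums):
  P(V=0) = 1/4 + 0 + 0 = 1/4
  P(V=1) = 1/8 + 1/8 + 1/4 = 1/2
  P(V=2) = 1/8 + 1/8 + 0 = 1/4

H(U) = -[(1/2)·log₂(1/2) + (1/4)·log₂(1/4) + (1/4)·log₂(1/4)]
  = 0.5000 + 0.5000 + 0.5000
  = 1.5000 bits
H(V) = -[(1/4)·log₂(1/4) + (1/2)·log₂(1/2) + (1/4)·log₂(1/4)]
  = 0.5000 + 0.5000 + 0.5000
  = 1.5000 bits
H(U,V) = -[(1/4)·log₂(1/4) + (1/8)·log₂(1/8) + (1/8)·log₂(1/8) + (1/8)·log₂(1/8) + (1/8)·log₂(1/8) + (1/4)·log₂(1/4)]
  = 0.5000 + 0.3750 + 0.3750 + 0.3750 + 0.3750 + 0.5000
  = 2.5000 bits

I(U;V) = H(U) + H(V) - H(U,V)
  = 1.5000 + 1.5000 - 2.5000
  = 0.5000 bits

Right side, with H(U|V) computed directly from the conditional probabilities:
H(U|V) = -Σ P(U,V)·log₂ P(U|V), where P(U|V) = P(U,V) / P(V)
  (cells with P(U,V) = 0 contribute 0)
  (U=0,V=0): P(U|V) = (1/4)/(1/4) = 1;  -(1/4)·log₂(1) = 0.0000
  (U=0,V=1): P(U|V) = (1/8)/(1/2) = 1/4;  -(1/8)·log₂(1/4) = 0.2500
  (U=0,V=2): P(U|V) = (1/8)/(1/4) = 1/2;  -(1/8)·log₂(1/2) = 0.1250
  (U=1,V=1): P(U|V) = (1/8)/(1/2) = 1/4;  -(1/8)·log₂(1/4) = 0.2500
  (U=1,V=2): P(U|V) = (1/8)/(1/4) = 1/2;  -(1/8)·log₂(1/2) = 0.1250
  (U=2,V=1): P(U|V) = (1/4)/(1/2) = 1/2;  -(1/4)·log₂(1/2) = 0.2500
H(U|V) = 0.0000 + 0.2500 + 0.1250 + 0.2500 + 0.1250 + 0.2500
  = 1.0000 bits
H(U) - H(U|V) = 1.5000 - 1.0000 = 0.5000 bits

Both sides equal 0.5000 bits, so I(U;V) = H(U) - H(U|V) ✓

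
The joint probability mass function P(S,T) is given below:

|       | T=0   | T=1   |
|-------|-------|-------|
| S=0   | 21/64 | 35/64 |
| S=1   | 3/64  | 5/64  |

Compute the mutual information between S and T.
Marginal P(S) (row sums):
  P(S=0) = 21/64 + 35/64 = 7/8
  P(S=1) = 3/64 + 5/64 = 1/8
Marginal P(T) (column sums):
  P(T=0) = 21/64 + 3/64 = 3/8
  P(T=1) = 35/64 + 5/64 = 5/8

H(S) = -[(7/8)·log₂(7/8) + (1/8)·log₂(1/8)]
  = 0.1686 + 0.3750
  = 0.5436 bits
H(T) = -[(3/8)·log₂(3/8) + (5/8)·log₂(5/8)]
  = 0.5306 + 0.4238
  = 0.9544 bits
H(S,T) = -[(21/64)·log₂(21/64) + (35/64)·log₂(35/64) + (3/64)·log₂(3/64) + (5/64)·log₂(5/64)]
  = 0.5275 + 0.4762 + 0.2070 + 0.2873
  = 1.4980 bits

I(S;T) = H(S) + H(T) - H(S,T)
  = 0.5436 + 0.9544 - 1.4980
  = 0.0000 bits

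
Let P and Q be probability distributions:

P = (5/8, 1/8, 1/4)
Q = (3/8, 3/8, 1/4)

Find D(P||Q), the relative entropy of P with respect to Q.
D(P||Q) = Σ P(i) log₂(P(i)/Q(i))
  i=0: (5/8) × log₂((5/8)/(3/8)) = (5/8) × log₂(5/3) = 0.4606
  i=1: (1/8) × log₂((1/8)/(3/8)) = (1/8) × log₂(1/3) = -0.1981
  i=2: (1/4) × log₂((1/4)/(1/4)) = (1/4) × log₂(1) = 0.0000
D(P||Q) = 0.4606 - 0.1981 + 0.0000
  = 0.2625 bits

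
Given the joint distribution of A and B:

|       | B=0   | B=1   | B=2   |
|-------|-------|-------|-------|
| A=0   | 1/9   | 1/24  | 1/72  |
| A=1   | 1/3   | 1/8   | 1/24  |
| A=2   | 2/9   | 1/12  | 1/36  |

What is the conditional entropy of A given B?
Marginal P(B) (column sums):
  P(B=0) = 1/9 + 1/3 + 2/9 = 2/3
  P(B=1) = 1/24 + 1/8 + 1/12 = 1/4
  P(B=2) = 1/72 + 1/24 + 1/36 = 1/12

H(A|B) = -Σ P(A,B)·log₂ P(A|B), where P(A|B) = P(A,B) / P(B)
  (A=0,B=0): P(A|B) = (1/9)/(2/3) = 1/6;  -(1/9)·log₂(1/6) = 0.2872
  (A=0,B=1): P(A|B) = (1/24)/(1/4) = 1/6;  -(1/24)·log₂(1/6) = 0.1077
  (A=0,B=2): P(A|B) = (1/72)/(1/12) = 1/6;  -(1/72)·log₂(1/6) = 0.0359
  (A=1,B=0): P(A|B) = (1/3)/(2/3) = 1/2;  -(1/3)·log₂(1/2) = 0.3333
  (A=1,B=1): P(A|B) = (1/8)/(1/4) = 1/2;  -(1/8)·log₂(1/2) = 0.1250
  (A=1,B=2): P(A|B) = (1/24)/(1/12) = 1/2;  -(1/24)·log₂(1/2) = 0.0417
  (A=2,B=0): P(A|B) = (2/9)/(2/3) = 1/3;  -(2/9)·log₂(1/3) = 0.3522
  (A=2,B=1): P(A|B) = (1/12)/(1/4) = 1/3;  -(1/12)·log₂(1/3) = 0.1321
  (A=2,B=2): P(A|B) = (1/36)/(1/12) = 1/3;  -(1/36)·log₂(1/3) = 0.0440
H(A|B) = 0.2872 + 0.1077 + 0.0359 + 0.3333 + 0.1250 + 0.0417 + 0.3522 + 0.1321 + 0.0440
  = 1.4591 bits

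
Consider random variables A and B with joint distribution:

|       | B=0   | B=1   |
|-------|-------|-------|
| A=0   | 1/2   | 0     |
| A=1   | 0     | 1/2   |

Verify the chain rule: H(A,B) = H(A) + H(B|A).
Left side:
H(A,B) = -[(1/2)·log₂(1/2) + (1/2)·log₂(1/2)]
  = 0.5000 + 0.5000
  = 1.0000 bits

Right side:
Marginal P(A) (row sums):
  P(A=0) = 1/2 + 0 = 1/2
  P(A=1) = 0 + 1/2 = 1/2
H(A) = -[(1/2)·log₂(1/2) + (1/2)·log₂(1/2)]
  = 0.5000 + 0.5000
  = 1.0000 bits
H(B|A) = -Σ P(A,B)·log₂ P(B|A), where P(B|A) = P(A,B) / P(A)
  (cells with P(A,B) = 0 contribute 0)
  (A=0,B=0): P(B|A) = (1/2)/(1/2) = 1;  -(1/2)·log₂(1) = 0.0000
  (A=1,B=1): P(B|A) = (1/2)/(1/2) = 1;  -(1/2)·log₂(1) = 0.0000
H(B|A) = 0.0000 + 0.0000
  = 0.0000 bits
H(A) + H(B|A) = 1.0000 + 0.0000 = 1.0000 bits

Both sides equal 1.0000 bits, so the chain rule holds ✓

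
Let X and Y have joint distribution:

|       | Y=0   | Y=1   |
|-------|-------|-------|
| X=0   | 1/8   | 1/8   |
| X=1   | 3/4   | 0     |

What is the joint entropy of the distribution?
H(X,Y) = -Σ P(X,Y) log₂ P(X,Y), summed over the non-zero cells:
H(X,Y) = -[(1/8)·log₂(1/8) + (1/8)·log₂(1/8) + (3/4)·log₂(3/4)]
  = 0.3750 + 0.3750 + 0.3113
  = 1.0613 bits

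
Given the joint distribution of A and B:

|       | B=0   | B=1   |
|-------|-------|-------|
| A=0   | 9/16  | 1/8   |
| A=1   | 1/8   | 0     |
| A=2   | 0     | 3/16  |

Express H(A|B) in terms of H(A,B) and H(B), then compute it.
H(A|B) = H(A,B) - H(B)

Marginal P(B) (column sums):
  P(B=0) = 9/16 + 1/8 + 0 = 11/16
  P(B=1) = 1/8 + 0 + 3/16 = 5/16

H(A,B) = -[(9/16)·log₂(9/16) + (1/8)·log₂(1/8) + (1/8)·log₂(1/8) + (3/16)·log₂(3/16)]
  = 0.4669 + 0.3750 + 0.3750 + 0.4528
  = 1.6697 bits
H(B) = -[(11/16)·log₂(11/16) + (5/16)·log₂(5/16)]
  = 0.3716 + 0.5244
  = 0.8960 bits

H(A|B) = 1.6697 - 0.8960 = 0.7737 bits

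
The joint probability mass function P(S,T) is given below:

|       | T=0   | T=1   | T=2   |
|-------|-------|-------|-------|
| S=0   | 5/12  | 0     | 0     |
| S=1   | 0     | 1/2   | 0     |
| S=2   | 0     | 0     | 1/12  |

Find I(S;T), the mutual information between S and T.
Marginal P(S) (row sums):
  P(S=0) = 5/12 + 0 + 0 = 5/12
  P(S=1) = 0 + 1/2 + 0 = 1/2
  P(S=2) = 0 + 0 + 1/12 = 1/12
Marginal P(T) (column sums):
  P(T=0) = 5/12 + 0 + 0 = 5/12
  P(T=1) = 0 + 1/2 + 0 = 1/2
  P(T=2) = 0 + 0 + 1/12 = 1/12

H(S) = -[(5/12)·log₂(5/12) + (1/2)·log₂(1/2) + (1/12)·log₂(1/12)]
  = 0.5263 + 0.5000 + 0.2987
  = 1.3250 bits
H(T) = -[(5/12)·log₂(5/12) + (1/2)·log₂(1/2) + (1/12)·log₂(1/12)]
  = 0.5263 + 0.5000 + 0.2987
  = 1.3250 bits
H(S,T) = -[(5/12)·log₂(5/12) + (1/2)·log₂(1/2) + (1/12)·log₂(1/12)]
  = 0.5263 + 0.5000 + 0.2987
  = 1.3250 bits

I(S;T) = H(S) + H(T) - H(S,T)
  = 1.3250 + 1.3250 - 1.3250
  = 1.3250 bits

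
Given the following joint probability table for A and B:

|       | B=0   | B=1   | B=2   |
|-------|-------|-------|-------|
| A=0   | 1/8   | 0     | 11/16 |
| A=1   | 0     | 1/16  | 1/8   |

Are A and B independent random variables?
Marginal P(A) (row sums):
  P(A=0) = 1/8 + 0 + 11/16 = 13/16
  P(A=1) = 0 + 1/16 + 1/8 = 3/16
Marginal P(B) (column sums):
  P(B=0) = 1/8 + 0 = 1/8
  P(B=1) = 0 + 1/16 = 1/16
  P(B=2) = 11/16 + 1/8 = 13/16

A and B are independent iff P(A=i,B=j) = P(A=i)·P(B=j) for every cell.
  P(A=0)·P(B=0) = 13/16 × 1/8 = 13/128, but P(A=0,B=0) = 1/8 ✗

No, A and B are not independent. Quantitatively, I(A;B) > 0:

H(A) = -[(13/16)·log₂(13/16) + (3/16)·log₂(3/16)]
  = 0.2434 + 0.4528
  = 0.6962 bits
H(B) = -[(1/8)·log₂(1/8) + (1/16)·log₂(1/16) + (13/16)·log₂(13/16)]
  = 0.3750 + 0.2500 + 0.2434
  = 0.8684 bits
H(A,B) = -[(1/8)·log₂(1/8) + (11/16)·log₂(11/16) + (1/16)·log₂(1/16) + (1/8)·log₂(1/8)]
  = 0.3750 + 0.3716 + 0.2500 + 0.3750
  = 1.3716 bits
I(A;B) = H(A) + H(B) - H(A,B) = 0.6962 + 0.8684 - 1.3716 = 0.1930 bits > 0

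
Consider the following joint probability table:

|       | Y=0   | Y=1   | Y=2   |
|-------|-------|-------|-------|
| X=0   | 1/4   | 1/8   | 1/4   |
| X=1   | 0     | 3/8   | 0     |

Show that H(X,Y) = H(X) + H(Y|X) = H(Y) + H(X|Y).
Marginal P(X) (row sums):
  P(X=0) = 1/4 + 1/8 + 1/4 = 5/8
  P(X=1) = 0 + 3/8 + 0 = 3/8
Marginal P(Y) (column sums):
  P(Y=0) = 1/4 + 0 = 1/4
  P(Y=1) = 1/8 + 3/8 = 1/2
  P(Y=2) = 1/4 + 0 = 1/4

Decomposition 1: H(X) + H(Y|X)
H(X) = -[(5/8)·log₂(5/8) + (3/8)·log₂(3/8)]
  = 0.4238 + 0.5306
  = 0.9544 bits
H(Y|X) = -Σ P(X,Y)·log₂ P(Y|X), where P(Y|X) = P(X,Y) / P(X)
  (cells with P(X,Y) = 0 contribute 0)
  (X=0,Y=0): P(Y|X) = (1/4)/(5/8) = 2/5;  -(1/4)·log₂(2/5) = 0.3305
  (X=0,Y=1): P(Y|X) = (1/8)/(5/8) = 1/5;  -(1/8)·log₂(1/5) = 0.2902
  (X=0,Y=2): P(Y|X) = (1/4)/(5/8) = 2/5;  -(1/4)·log₂(2/5) = 0.3305
  (X=1,Y=1): P(Y|X) = (3/8)/(3/8) = 1;  -(3/8)·log₂(1) = 0.0000
H(Y|X) = 0.3305 + 0.2902 + 0.3305 + 0.0000
  = 0.9512 bits
H(X) + H(Y|X) = 0.9544 + 0.9512 = 1.9056 bits

Decomposition 2: H(Y) + H(X|Y)
H(Y) = -[(1/4)·log₂(1/4) + (1/2)·log₂(1/2) + (1/4)·log₂(1/4)]
  = 0.5000 + 0.5000 + 0.5000
  = 1.5000 bits
H(X|Y) = -Σ P(X,Y)·log₂ P(X|Y), where P(X|Y) = P(X,Y) / P(Y)
  (cells with P(X,Y) = 0 contribute 0)
  (X=0,Y=0): P(X|Y) = (1/4)/(1/4) = 1;  -(1/4)·log₂(1) = 0.0000
  (X=0,Y=1): P(X|Y) = (1/8)/(1/2) = 1/4;  -(1/8)·log₂(1/4) = 0.2500
  (X=0,Y=2): P(X|Y) = (1/4)/(1/4) = 1;  -(1/4)·log₂(1) = 0.0000
  (X=1,Y=1): P(X|Y) = (3/8)/(1/2) = 3/4;  -(3/8)·log₂(3/4) = 0.1556
H(X|Y) = 0.0000 + 0.2500 + 0.0000 + 0.1556
  = 0.4056 bits
H(Y) + H(X|Y) = 1.5000 + 0.4056 = 1.9056 bits

Direct computation of the joint entropy:
H(X,Y) = -[(1/4)·log₂(1/4) + (1/8)·log₂(1/8) + (1/4)·log₂(1/4) + (3/8)·log₂(3/8)]
  = 0.5000 + 0.3750 + 0.5000 + 0.5306
  = 1.9056 bits

All three agree: H(X,Y) = 1.9056 bits ✓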